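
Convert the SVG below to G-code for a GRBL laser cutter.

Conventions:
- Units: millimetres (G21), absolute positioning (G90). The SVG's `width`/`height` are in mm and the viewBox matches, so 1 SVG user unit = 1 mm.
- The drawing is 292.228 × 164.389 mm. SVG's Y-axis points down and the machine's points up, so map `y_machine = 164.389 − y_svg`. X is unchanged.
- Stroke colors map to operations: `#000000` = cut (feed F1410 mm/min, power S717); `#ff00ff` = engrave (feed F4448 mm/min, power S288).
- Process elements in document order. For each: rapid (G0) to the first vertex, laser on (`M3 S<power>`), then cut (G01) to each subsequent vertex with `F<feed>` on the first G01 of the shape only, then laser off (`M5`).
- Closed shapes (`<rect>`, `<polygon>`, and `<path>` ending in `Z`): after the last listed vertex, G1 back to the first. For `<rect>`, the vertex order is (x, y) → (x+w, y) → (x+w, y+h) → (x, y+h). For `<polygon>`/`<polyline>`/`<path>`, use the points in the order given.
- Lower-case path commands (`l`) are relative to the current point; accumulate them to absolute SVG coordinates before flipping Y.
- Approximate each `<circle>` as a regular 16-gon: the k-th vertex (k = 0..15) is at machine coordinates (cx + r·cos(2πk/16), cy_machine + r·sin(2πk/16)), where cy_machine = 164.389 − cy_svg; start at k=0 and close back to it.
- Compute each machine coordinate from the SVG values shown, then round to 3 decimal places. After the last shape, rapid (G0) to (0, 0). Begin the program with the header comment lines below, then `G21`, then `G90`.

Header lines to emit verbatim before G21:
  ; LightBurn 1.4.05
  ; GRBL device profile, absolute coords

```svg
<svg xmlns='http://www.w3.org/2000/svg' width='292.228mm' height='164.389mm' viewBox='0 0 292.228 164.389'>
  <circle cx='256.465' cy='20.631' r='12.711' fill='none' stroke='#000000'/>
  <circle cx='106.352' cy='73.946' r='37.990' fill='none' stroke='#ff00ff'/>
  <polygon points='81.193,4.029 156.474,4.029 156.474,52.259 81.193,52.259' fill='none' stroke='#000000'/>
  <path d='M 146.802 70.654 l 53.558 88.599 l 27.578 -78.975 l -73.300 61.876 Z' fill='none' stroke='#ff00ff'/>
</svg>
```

; LightBurn 1.4.05
; GRBL device profile, absolute coords
G21
G90
G0 X269.176 Y143.758
M3 S717
G01 X268.208 Y148.622 F1410
G01 X265.453 Y152.746
G01 X261.329 Y155.501
G01 X256.465 Y156.469
G01 X251.601 Y155.501
G01 X247.477 Y152.746
G01 X244.722 Y148.622
G01 X243.754 Y143.758
G01 X244.722 Y138.894
G01 X247.477 Y134.770
G01 X251.601 Y132.015
G01 X256.465 Y131.047
G01 X261.329 Y132.015
G01 X265.453 Y134.770
G01 X268.208 Y138.894
G01 X269.176 Y143.758
M5
G0 X144.342 Y90.443
M3 S288
G01 X141.450 Y104.981 F4448
G01 X133.215 Y117.306
G01 X120.890 Y125.541
G01 X106.352 Y128.433
G01 X91.814 Y125.541
G01 X79.489 Y117.306
G01 X71.254 Y104.981
G01 X68.362 Y90.443
G01 X71.254 Y75.905
G01 X79.489 Y63.580
G01 X91.814 Y55.345
G01 X106.352 Y52.453
G01 X120.890 Y55.345
G01 X133.215 Y63.580
G01 X141.450 Y75.905
G01 X144.342 Y90.443
M5
G0 X81.193 Y160.360
M3 S717
G01 X156.474 Y160.360 F1410
G01 X156.474 Y112.130
G01 X81.193 Y112.130
G01 X81.193 Y160.360
M5
G0 X146.802 Y93.735
M3 S288
G01 X200.360 Y5.136 F4448
G01 X227.938 Y84.111
G01 X154.638 Y22.235
G01 X146.802 Y93.735
M5
G0 X0.000 Y0.000

viewBox `0 0 292.228 164.389` with mm width/height → 1 unit = 1 mm. Flip: y_m = 164.389 − y_svg.

**Shape 1** — `<circle>` circle, stroke `#000000` → cut (S717, F1410). Machine vertices: (269.176,143.758) → (268.208,148.622) → (265.453,152.746) → (261.329,155.501) → (256.465,156.469) → (251.601,155.501) → (247.477,152.746) → (244.722,148.622) → (243.754,143.758) → (244.722,138.894) → (247.477,134.770) → (251.601,132.015) → (256.465,131.047) → (261.329,132.015) → (265.453,134.770) → (268.208,138.894) → (269.176,143.758). Closed: final G1 returns to the first vertex.

**Shape 2** — `<circle>` circle, stroke `#ff00ff` → engrave (S288, F4448). Machine vertices: (144.342,90.443) → (141.450,104.981) → (133.215,117.306) → (120.890,125.541) → (106.352,128.433) → (91.814,125.541) → (79.489,117.306) → (71.254,104.981) → (68.362,90.443) → (71.254,75.905) → (79.489,63.580) → (91.814,55.345) → (106.352,52.453) → (120.890,55.345) → (133.215,63.580) → (141.450,75.905) → (144.342,90.443). Closed: final G1 returns to the first vertex.

**Shape 3** — `<polygon>` rectangle, stroke `#000000` → cut (S717, F1410). Machine vertices: (81.193,160.360) → (156.474,160.360) → (156.474,112.130) → (81.193,112.130) → (81.193,160.360). Closed: final G1 returns to the first vertex.

**Shape 4** — `<path>` closed polygon, stroke `#ff00ff` → engrave (S288, F4448). Machine vertices: (146.802,93.735) → (200.360,5.136) → (227.938,84.111) → (154.638,22.235) → (146.802,93.735). Closed: final G1 returns to the first vertex.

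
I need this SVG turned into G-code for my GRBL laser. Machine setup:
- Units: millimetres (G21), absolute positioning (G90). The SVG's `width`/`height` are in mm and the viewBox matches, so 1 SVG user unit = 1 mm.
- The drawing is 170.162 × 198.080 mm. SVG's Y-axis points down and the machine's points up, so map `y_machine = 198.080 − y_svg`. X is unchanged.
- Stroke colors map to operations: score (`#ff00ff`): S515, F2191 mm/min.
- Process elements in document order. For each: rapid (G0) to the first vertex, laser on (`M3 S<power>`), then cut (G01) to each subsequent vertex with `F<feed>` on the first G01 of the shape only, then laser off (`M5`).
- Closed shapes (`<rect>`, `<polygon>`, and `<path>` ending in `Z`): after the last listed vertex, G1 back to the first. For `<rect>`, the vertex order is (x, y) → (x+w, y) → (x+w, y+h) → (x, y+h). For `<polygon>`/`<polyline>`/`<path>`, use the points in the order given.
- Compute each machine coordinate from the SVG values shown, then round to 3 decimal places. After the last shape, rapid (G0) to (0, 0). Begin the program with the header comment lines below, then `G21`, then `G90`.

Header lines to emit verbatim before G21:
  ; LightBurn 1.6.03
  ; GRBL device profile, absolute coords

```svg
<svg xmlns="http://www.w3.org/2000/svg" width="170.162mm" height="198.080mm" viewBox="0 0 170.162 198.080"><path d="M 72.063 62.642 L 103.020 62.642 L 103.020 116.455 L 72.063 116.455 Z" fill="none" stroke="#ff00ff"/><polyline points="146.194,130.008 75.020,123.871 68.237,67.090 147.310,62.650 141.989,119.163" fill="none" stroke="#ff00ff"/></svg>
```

; LightBurn 1.6.03
; GRBL device profile, absolute coords
G21
G90
G0 X72.063 Y135.438
M3 S515
G01 X103.020 Y135.438 F2191
G01 X103.020 Y81.625
G01 X72.063 Y81.625
G01 X72.063 Y135.438
M5
G0 X146.194 Y68.072
M3 S515
G01 X75.020 Y74.209 F2191
G01 X68.237 Y130.990
G01 X147.310 Y135.430
G01 X141.989 Y78.917
M5
G0 X0.000 Y0.000

viewBox `0 0 170.162 198.080` with mm width/height → 1 unit = 1 mm. Flip: y_m = 198.080 − y_svg.

**Shape 1** — `<path>` rectangle, stroke `#ff00ff` → score (S515, F2191). Machine vertices: (72.063,135.438) → (103.020,135.438) → (103.020,81.625) → (72.063,81.625) → (72.063,135.438). Closed: final G1 returns to the first vertex.

**Shape 2** — `<polyline>` open polyline, stroke `#ff00ff` → score (S515, F2191). Machine vertices: (146.194,68.072) → (75.020,74.209) → (68.237,130.990) → (147.310,135.430) → (141.989,78.917). Open path.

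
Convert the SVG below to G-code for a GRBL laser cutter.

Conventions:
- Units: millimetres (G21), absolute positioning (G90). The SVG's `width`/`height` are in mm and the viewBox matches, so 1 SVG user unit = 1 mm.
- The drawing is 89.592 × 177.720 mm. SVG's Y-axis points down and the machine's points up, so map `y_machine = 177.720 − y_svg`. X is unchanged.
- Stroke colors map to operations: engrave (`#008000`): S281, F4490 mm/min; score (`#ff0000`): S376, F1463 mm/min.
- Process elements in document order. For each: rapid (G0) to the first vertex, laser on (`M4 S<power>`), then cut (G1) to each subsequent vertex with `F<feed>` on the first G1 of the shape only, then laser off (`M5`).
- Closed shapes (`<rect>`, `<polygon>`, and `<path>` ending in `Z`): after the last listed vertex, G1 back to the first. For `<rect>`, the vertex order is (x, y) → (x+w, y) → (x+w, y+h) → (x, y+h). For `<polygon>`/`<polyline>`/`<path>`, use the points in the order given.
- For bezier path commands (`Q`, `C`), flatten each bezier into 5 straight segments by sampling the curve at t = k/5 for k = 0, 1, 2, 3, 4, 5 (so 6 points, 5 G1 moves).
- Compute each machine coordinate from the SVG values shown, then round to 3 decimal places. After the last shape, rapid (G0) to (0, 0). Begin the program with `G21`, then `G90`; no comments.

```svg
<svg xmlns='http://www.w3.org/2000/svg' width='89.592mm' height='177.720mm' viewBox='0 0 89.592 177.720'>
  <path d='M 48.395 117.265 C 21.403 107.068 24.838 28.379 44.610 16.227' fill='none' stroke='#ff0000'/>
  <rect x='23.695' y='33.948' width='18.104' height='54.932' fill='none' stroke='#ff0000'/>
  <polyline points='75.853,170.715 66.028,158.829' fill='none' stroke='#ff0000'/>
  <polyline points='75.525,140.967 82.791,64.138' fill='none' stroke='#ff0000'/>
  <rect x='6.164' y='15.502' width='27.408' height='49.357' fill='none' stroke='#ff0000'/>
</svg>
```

G21
G90
G0 X48.395 Y60.455
M4 S376
G1 X35.738 Y73.712 F1463
G1 X29.708 Y96.926
G1 X29.627 Y123.615
G1 X34.820 Y147.298
G1 X44.610 Y161.493
M5
G0 X23.695 Y143.772
M4 S376
G1 X41.799 Y143.772 F1463
G1 X41.799 Y88.840
G1 X23.695 Y88.840
G1 X23.695 Y143.772
M5
G0 X75.853 Y7.005
M4 S376
G1 X66.028 Y18.891 F1463
M5
G0 X75.525 Y36.753
M4 S376
G1 X82.791 Y113.582 F1463
M5
G0 X6.164 Y162.218
M4 S376
G1 X33.572 Y162.218 F1463
G1 X33.572 Y112.861
G1 X6.164 Y112.861
G1 X6.164 Y162.218
M5
G0 X0.000 Y0.000

Since the viewBox matches the mm dimensions, user units are millimetres directly. The only transform is the Y-flip y_m = 177.720 − y_svg.

Shape 1 is a cubic bezier drawn with `<path>`. Its stroke #ff0000 means score at S376, F1463. After flipping Y the toolpath is (48.395,60.455) → (35.738,73.712) → (29.708,96.926) → (29.627,123.615) → (34.820,147.298) → (44.610,161.493).

Shape 2 is a rectangle drawn with `<rect>`. Its stroke #ff0000 means score at S376, F1463. After flipping Y the toolpath is (23.695,143.772) → (41.799,143.772) → (41.799,88.840) → (23.695,88.840) → (23.695,143.772), returning to the start.

Shape 3 is a line segment drawn with `<polyline>`. Its stroke #ff0000 means score at S376, F1463. After flipping Y the toolpath is (75.853,7.005) → (66.028,18.891).

Shape 4 is a line segment drawn with `<polyline>`. Its stroke #ff0000 means score at S376, F1463. After flipping Y the toolpath is (75.525,36.753) → (82.791,113.582).

Shape 5 is a rectangle drawn with `<rect>`. Its stroke #ff0000 means score at S376, F1463. After flipping Y the toolpath is (6.164,162.218) → (33.572,162.218) → (33.572,112.861) → (6.164,112.861) → (6.164,162.218), returning to the start.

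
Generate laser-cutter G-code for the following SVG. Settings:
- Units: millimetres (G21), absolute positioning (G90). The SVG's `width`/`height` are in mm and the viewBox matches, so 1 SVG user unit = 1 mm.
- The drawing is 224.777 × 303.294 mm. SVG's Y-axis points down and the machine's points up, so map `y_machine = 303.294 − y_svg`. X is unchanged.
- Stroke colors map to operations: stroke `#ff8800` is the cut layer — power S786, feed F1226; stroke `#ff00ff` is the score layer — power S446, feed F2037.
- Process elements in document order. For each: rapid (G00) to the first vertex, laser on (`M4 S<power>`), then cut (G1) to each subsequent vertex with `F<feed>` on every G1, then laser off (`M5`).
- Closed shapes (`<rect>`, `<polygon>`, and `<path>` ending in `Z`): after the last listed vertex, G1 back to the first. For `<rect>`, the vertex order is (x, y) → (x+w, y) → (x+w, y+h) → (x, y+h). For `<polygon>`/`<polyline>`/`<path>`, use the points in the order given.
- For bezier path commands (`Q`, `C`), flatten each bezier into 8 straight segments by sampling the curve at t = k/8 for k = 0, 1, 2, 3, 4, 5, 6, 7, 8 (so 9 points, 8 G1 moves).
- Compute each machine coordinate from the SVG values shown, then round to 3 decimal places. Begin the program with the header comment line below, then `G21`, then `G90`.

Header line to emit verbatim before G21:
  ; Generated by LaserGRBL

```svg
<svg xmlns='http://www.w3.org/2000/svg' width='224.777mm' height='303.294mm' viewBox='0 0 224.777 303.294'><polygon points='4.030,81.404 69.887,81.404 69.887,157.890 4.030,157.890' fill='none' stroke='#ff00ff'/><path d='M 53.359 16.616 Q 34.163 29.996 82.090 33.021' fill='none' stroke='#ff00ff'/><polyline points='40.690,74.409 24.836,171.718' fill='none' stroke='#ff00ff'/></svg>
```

; Generated by LaserGRBL
G21
G90
G00 X4.030 Y221.890
M4 S446
G1 X69.887 Y221.890 F2037
G1 X69.887 Y145.404 F2037
G1 X4.030 Y145.404 F2037
G1 X4.030 Y221.890 F2037
M5
G00 X53.359 Y286.678
M4 S446
G1 X49.609 Y283.495 F2037
G1 X47.956 Y280.635 F2037
G1 X48.401 Y278.099 F2037
G1 X50.944 Y275.887 F2037
G1 X55.584 Y273.998 F2037
G1 X62.322 Y272.433 F2037
G1 X71.157 Y271.191 F2037
G1 X82.090 Y270.273 F2037
M5
G00 X40.690 Y228.885
M4 S446
G1 X24.836 Y131.576 F2037
M5

viewBox `0 0 224.777 303.294` with mm width/height → 1 unit = 1 mm. Flip: y_m = 303.294 − y_svg.

**Shape 1** — `<polygon>` rectangle, stroke `#ff00ff` → score (S446, F2037). Machine vertices: (4.030,221.890) → (69.887,221.890) → (69.887,145.404) → (4.030,145.404) → (4.030,221.890). Closed: final G1 returns to the first vertex.

**Shape 2** — `<path>` quadratic bezier, stroke `#ff00ff` → score (S446, F2037). Control points (SVG): P0=(53.359,16.616), P1=(34.163,29.996), P2=(82.090,33.021); sampled at t=k/8. Machine vertices: (53.359,286.678) → (49.609,283.495) → (47.956,280.635) → (48.401,278.099) → (50.944,275.887) → (55.584,273.998) → (62.322,272.433) → (71.157,271.191) → (82.090,270.273). Open path.

**Shape 3** — `<polyline>` line segment, stroke `#ff00ff` → score (S446, F2037). Machine vertices: (40.690,228.885) → (24.836,131.576). Open path.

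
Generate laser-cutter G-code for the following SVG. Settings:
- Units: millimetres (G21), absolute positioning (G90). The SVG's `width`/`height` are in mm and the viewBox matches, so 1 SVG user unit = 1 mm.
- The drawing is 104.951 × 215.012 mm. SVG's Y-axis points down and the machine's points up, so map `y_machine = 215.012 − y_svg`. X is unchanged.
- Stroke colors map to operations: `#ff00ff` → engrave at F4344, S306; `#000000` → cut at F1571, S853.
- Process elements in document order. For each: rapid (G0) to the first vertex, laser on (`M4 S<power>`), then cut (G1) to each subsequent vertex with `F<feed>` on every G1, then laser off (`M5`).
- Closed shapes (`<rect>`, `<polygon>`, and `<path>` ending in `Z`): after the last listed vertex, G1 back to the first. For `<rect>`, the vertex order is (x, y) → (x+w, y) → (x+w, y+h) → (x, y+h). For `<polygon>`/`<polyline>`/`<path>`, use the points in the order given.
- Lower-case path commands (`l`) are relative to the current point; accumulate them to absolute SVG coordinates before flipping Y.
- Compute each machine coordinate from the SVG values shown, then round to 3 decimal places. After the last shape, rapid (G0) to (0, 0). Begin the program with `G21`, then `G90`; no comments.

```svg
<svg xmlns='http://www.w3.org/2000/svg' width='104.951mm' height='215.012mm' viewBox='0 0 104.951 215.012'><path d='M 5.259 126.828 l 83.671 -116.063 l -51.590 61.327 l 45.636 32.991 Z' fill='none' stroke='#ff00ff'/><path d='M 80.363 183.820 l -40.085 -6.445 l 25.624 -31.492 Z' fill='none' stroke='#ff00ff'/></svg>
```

viewBox `0 0 104.951 215.012` with mm width/height → 1 unit = 1 mm. Flip: y_m = 215.012 − y_svg.

**Shape 1** — `<path>` closed polygon, stroke `#ff00ff` → engrave (S306, F4344). Machine vertices: (5.259,88.184) → (88.930,204.247) → (37.340,142.920) → (82.976,109.929) → (5.259,88.184). Closed: final G1 returns to the first vertex.

**Shape 2** — `<path>` regular polygon, stroke `#ff00ff` → engrave (S306, F4344). Machine vertices: (80.363,31.192) → (40.278,37.637) → (65.902,69.129) → (80.363,31.192). Closed: final G1 returns to the first vertex.

G21
G90
G0 X5.259 Y88.184
M4 S306
G1 X88.930 Y204.247 F4344
G1 X37.340 Y142.920 F4344
G1 X82.976 Y109.929 F4344
G1 X5.259 Y88.184 F4344
M5
G0 X80.363 Y31.192
M4 S306
G1 X40.278 Y37.637 F4344
G1 X65.902 Y69.129 F4344
G1 X80.363 Y31.192 F4344
M5
G0 X0.000 Y0.000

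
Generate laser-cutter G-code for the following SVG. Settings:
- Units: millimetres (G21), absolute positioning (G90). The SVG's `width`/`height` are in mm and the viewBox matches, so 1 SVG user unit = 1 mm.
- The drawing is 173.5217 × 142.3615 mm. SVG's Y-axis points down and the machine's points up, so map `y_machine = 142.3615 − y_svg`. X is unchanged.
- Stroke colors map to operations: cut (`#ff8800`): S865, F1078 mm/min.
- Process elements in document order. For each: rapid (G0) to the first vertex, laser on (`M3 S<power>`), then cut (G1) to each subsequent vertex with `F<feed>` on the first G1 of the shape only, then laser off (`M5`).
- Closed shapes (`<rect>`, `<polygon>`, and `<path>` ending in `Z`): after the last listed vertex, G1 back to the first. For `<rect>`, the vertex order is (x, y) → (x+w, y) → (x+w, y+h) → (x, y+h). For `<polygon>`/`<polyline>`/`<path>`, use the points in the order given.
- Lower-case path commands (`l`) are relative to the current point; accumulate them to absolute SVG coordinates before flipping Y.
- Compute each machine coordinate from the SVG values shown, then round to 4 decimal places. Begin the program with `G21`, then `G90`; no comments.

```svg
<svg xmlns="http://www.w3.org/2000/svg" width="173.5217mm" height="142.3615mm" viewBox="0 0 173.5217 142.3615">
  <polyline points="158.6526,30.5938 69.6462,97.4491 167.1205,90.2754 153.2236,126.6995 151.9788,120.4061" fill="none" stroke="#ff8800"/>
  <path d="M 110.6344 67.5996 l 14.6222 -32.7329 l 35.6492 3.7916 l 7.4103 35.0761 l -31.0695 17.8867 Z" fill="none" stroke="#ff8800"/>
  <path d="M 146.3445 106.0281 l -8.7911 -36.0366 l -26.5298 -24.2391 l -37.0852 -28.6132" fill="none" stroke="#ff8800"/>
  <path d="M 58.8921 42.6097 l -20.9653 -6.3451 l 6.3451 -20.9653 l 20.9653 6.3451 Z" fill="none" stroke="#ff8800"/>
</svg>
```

G21
G90
G0 X158.6526 Y111.7677
M3 S865
G1 X69.6462 Y44.9124 F1078
G1 X167.1205 Y52.0861
G1 X153.2236 Y15.6620
G1 X151.9788 Y21.9554
M5
G0 X110.6344 Y74.7619
M3 S865
G1 X125.2566 Y107.4948 F1078
G1 X160.9058 Y103.7032
G1 X168.3161 Y68.6271
G1 X137.2466 Y50.7404
G1 X110.6344 Y74.7619
M5
G0 X146.3445 Y36.3334
M3 S865
G1 X137.5534 Y72.3700 F1078
G1 X111.0236 Y96.6091
G1 X73.9384 Y125.2223
M5
G0 X58.8921 Y99.7518
M3 S865
G1 X37.9268 Y106.0969 F1078
G1 X44.2719 Y127.0622
G1 X65.2372 Y120.7171
G1 X58.8921 Y99.7518
M5

viewBox `0 0 173.5217 142.3615` with mm width/height → 1 unit = 1 mm. Flip: y_m = 142.3615 − y_svg.

**Shape 1** — `<polyline>` open polyline, stroke `#ff8800` → cut (S865, F1078). Machine vertices: (158.6526,111.7677) → (69.6462,44.9124) → (167.1205,52.0861) → (153.2236,15.6620) → (151.9788,21.9554). Open path.

**Shape 2** — `<path>` regular polygon, stroke `#ff8800` → cut (S865, F1078). Machine vertices: (110.6344,74.7619) → (125.2566,107.4948) → (160.9058,103.7032) → (168.3161,68.6271) → (137.2466,50.7404) → (110.6344,74.7619). Closed: final G1 returns to the first vertex.

**Shape 3** — `<path>` open polyline, stroke `#ff8800` → cut (S865, F1078). Machine vertices: (146.3445,36.3334) → (137.5534,72.3700) → (111.0236,96.6091) → (73.9384,125.2223). Open path.

**Shape 4** — `<path>` regular polygon, stroke `#ff8800` → cut (S865, F1078). Machine vertices: (58.8921,99.7518) → (37.9268,106.0969) → (44.2719,127.0622) → (65.2372,120.7171) → (58.8921,99.7518). Closed: final G1 returns to the first vertex.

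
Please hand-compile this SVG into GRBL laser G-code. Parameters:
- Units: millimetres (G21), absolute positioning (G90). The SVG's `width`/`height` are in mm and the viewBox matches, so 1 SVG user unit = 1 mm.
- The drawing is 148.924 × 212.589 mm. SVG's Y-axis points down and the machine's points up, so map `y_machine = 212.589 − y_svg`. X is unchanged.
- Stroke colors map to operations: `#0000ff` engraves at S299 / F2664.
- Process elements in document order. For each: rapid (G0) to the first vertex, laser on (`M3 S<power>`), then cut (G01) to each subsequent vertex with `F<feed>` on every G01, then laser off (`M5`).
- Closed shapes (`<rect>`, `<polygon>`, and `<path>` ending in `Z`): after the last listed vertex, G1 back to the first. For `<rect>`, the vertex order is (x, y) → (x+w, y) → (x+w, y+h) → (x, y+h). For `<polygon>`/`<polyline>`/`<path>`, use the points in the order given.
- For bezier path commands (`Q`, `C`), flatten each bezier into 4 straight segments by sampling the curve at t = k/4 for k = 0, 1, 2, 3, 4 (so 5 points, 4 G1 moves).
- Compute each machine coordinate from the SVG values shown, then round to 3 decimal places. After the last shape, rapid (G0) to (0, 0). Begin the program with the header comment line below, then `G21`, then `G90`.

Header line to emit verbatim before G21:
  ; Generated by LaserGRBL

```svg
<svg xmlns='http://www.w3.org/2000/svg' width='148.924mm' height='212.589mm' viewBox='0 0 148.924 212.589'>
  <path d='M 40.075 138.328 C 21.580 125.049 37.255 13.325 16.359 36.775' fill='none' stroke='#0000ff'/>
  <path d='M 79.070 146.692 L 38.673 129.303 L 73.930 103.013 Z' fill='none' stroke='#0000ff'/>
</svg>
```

; Generated by LaserGRBL
G21
G90
G0 X40.075 Y74.261
M3 S299
G01 X31.505 Y99.028 F2664
G01 X29.117 Y138.811 F2664
G01 X26.279 Y171.707 F2664
G01 X16.359 Y175.814 F2664
M5
G0 X79.070 Y65.897
M3 S299
G01 X38.673 Y83.286 F2664
G01 X73.930 Y109.576 F2664
G01 X79.070 Y65.897 F2664
M5
G0 X0.000 Y0.000

Since the viewBox matches the mm dimensions, user units are millimetres directly. The only transform is the Y-flip y_m = 212.589 − y_svg.

Shape 1 is a cubic bezier drawn with `<path>`. Its stroke #0000ff means engrave at S299, F2664. After flipping Y the toolpath is (40.075,74.261) → (31.505,99.028) → (29.117,138.811) → (26.279,171.707) → (16.359,175.814).

Shape 2 is a regular polygon drawn with `<path>`. Its stroke #0000ff means engrave at S299, F2664. After flipping Y the toolpath is (79.070,65.897) → (38.673,83.286) → (73.930,109.576) → (79.070,65.897), returning to the start.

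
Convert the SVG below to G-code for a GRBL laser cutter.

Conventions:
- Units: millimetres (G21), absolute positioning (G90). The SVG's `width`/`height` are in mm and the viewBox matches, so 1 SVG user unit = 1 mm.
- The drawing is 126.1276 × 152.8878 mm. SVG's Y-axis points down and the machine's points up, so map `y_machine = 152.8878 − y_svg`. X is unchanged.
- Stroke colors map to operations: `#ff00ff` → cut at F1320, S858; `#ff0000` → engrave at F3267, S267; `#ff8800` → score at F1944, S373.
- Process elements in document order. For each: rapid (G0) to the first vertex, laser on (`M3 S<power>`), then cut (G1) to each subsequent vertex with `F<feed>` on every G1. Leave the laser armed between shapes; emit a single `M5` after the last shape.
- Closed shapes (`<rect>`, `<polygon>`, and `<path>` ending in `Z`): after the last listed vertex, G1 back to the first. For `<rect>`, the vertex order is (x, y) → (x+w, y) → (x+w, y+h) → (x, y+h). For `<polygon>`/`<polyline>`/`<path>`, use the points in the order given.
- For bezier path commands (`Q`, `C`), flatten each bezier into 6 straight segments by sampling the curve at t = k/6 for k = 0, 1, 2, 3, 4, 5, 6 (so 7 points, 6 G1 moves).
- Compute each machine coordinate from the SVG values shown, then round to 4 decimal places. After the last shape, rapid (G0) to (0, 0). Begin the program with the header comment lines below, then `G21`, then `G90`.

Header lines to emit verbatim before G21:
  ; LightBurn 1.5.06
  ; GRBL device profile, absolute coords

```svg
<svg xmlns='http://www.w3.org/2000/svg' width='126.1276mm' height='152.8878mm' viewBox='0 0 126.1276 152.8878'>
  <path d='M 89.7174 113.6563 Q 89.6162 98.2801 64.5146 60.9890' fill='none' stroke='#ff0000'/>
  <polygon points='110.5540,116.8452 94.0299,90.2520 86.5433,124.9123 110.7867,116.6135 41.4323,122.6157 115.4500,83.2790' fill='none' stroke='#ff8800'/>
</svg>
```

viewBox `0 0 126.1276 152.8878` with mm width/height → 1 unit = 1 mm. Flip: y_m = 152.8878 − y_svg.

**Shape 1** — `<path>` quadratic bezier, stroke `#ff0000` → engrave (S267, F3267). Control points (SVG): P0=(89.7174,113.6563), P1=(89.6162,98.2801), P2=(64.5146,60.9890); sampled at t=k/6. Machine vertices: (89.7174,39.2315) → (88.9892,44.9656) → (86.8721,51.9173) → (83.3661,60.0864) → (78.4712,69.4731) → (72.1873,80.0772) → (64.5146,91.8988). Open path.

**Shape 2** — `<polygon>` closed polygon, stroke `#ff8800` → score (S373, F1944). Machine vertices: (110.5540,36.0426) → (94.0299,62.6358) → (86.5433,27.9755) → (110.7867,36.2743) → (41.4323,30.2721) → (115.4500,69.6088) → (110.5540,36.0426). Closed: final G1 returns to the first vertex.

; LightBurn 1.5.06
; GRBL device profile, absolute coords
G21
G90
G0 X89.7174 Y39.2315
M3 S267
G1 X88.9892 Y44.9656 F3267
G1 X86.8721 Y51.9173 F3267
G1 X83.3661 Y60.0864 F3267
G1 X78.4712 Y69.4731 F3267
G1 X72.1873 Y80.0772 F3267
G1 X64.5146 Y91.8988 F3267
G0 X110.5540 Y36.0426
M3 S373
G1 X94.0299 Y62.6358 F1944
G1 X86.5433 Y27.9755 F1944
G1 X110.7867 Y36.2743 F1944
G1 X41.4323 Y30.2721 F1944
G1 X115.4500 Y69.6088 F1944
G1 X110.5540 Y36.0426 F1944
M5
G0 X0.0000 Y0.0000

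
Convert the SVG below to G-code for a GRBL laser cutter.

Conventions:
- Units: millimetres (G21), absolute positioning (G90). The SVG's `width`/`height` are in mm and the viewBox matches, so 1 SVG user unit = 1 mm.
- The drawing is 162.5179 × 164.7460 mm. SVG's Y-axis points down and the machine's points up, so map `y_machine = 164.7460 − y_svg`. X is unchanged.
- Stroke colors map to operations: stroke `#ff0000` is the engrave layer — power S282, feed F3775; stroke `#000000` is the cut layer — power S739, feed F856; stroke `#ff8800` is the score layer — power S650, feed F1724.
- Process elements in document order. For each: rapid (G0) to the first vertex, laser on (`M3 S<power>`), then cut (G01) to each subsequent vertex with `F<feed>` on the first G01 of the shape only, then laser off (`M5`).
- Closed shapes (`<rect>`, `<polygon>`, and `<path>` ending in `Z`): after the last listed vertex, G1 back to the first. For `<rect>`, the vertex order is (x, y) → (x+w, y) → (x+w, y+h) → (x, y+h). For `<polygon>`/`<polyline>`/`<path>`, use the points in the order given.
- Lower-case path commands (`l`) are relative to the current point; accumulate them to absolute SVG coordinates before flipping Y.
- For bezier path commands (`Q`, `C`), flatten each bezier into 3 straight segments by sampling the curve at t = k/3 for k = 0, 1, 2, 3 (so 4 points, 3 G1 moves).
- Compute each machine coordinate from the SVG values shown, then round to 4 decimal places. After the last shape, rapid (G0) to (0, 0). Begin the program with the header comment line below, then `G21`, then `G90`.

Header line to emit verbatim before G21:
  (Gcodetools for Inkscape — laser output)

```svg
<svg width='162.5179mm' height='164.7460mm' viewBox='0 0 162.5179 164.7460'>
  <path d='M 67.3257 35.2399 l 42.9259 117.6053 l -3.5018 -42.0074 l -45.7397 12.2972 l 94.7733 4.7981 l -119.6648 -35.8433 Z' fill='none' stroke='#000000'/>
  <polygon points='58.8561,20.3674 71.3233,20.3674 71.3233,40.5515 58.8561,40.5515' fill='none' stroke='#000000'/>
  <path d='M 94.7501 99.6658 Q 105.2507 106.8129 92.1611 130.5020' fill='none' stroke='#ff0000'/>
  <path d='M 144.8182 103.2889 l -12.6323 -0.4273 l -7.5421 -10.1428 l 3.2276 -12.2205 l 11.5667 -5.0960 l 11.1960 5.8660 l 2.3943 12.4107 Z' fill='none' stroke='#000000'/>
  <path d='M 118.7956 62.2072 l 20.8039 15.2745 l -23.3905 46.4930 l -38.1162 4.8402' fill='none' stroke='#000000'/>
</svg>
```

(Gcodetools for Inkscape — laser output)
G21
G90
G0 X67.3257 Y129.5061
M3 S739
G01 X110.2516 Y11.9008 F856
G01 X106.7498 Y53.9082
G01 X61.0101 Y41.6110
G01 X155.7834 Y36.8129
G01 X36.1186 Y72.6562
G01 X67.3257 Y129.5061
M5
G0 X58.8561 Y144.3786
M3 S739
G01 X71.3233 Y144.3786 F856
G01 X71.3233 Y124.1945
G01 X58.8561 Y124.1945
G01 X58.8561 Y144.3786
M5
G0 X94.7501 Y65.0802
M3 S282
G01 X99.1294 Y58.4775 F3775
G01 X98.2664 Y48.1987
G01 X92.1611 Y34.2440
M5
G0 X144.8182 Y61.4571
M3 S739
G01 X132.1859 Y61.8844 F856
G01 X124.6438 Y72.0272
G01 X127.8714 Y84.2477
G01 X139.4381 Y89.3437
G01 X150.6341 Y83.4777
G01 X153.0284 Y71.0670
G01 X144.8182 Y61.4571
M5
G0 X118.7956 Y102.5388
M3 S739
G01 X139.5995 Y87.2643 F856
G01 X116.2090 Y40.7713
G01 X78.0928 Y35.9311
M5
G0 X0.0000 Y0.0000

1 u = 1 mm; y_m = 164.7460 − y.

[1] `<path>` closed polygon, #000000→cut S739 F856: (67.3257,129.5061) → (110.2516,11.9008) → (106.7498,53.9082) → (61.0101,41.6110) → (155.7834,36.8129) → (36.1186,72.6562) → (67.3257,129.5061) (closed)

[2] `<polygon>` rectangle, #000000→cut S739 F856: (58.8561,144.3786) → (71.3233,144.3786) → (71.3233,124.1945) → (58.8561,124.1945) → (58.8561,144.3786) (closed)

[3] `<path>` quadratic bezier, #ff0000→engrave S282 F3775: (94.7501,65.0802) → (99.1294,58.4775) → (98.2664,48.1987) → (92.1611,34.2440)

[4] `<path>` regular polygon, #000000→cut S739 F856: (144.8182,61.4571) → (132.1859,61.8844) → (124.6438,72.0272) → (127.8714,84.2477) → (139.4381,89.3437) → (150.6341,83.4777) → (153.0284,71.0670) → (144.8182,61.4571) (closed)

[5] `<path>` open polyline, #000000→cut S739 F856: (118.7956,102.5388) → (139.5995,87.2643) → (116.2090,40.7713) → (78.0928,35.9311)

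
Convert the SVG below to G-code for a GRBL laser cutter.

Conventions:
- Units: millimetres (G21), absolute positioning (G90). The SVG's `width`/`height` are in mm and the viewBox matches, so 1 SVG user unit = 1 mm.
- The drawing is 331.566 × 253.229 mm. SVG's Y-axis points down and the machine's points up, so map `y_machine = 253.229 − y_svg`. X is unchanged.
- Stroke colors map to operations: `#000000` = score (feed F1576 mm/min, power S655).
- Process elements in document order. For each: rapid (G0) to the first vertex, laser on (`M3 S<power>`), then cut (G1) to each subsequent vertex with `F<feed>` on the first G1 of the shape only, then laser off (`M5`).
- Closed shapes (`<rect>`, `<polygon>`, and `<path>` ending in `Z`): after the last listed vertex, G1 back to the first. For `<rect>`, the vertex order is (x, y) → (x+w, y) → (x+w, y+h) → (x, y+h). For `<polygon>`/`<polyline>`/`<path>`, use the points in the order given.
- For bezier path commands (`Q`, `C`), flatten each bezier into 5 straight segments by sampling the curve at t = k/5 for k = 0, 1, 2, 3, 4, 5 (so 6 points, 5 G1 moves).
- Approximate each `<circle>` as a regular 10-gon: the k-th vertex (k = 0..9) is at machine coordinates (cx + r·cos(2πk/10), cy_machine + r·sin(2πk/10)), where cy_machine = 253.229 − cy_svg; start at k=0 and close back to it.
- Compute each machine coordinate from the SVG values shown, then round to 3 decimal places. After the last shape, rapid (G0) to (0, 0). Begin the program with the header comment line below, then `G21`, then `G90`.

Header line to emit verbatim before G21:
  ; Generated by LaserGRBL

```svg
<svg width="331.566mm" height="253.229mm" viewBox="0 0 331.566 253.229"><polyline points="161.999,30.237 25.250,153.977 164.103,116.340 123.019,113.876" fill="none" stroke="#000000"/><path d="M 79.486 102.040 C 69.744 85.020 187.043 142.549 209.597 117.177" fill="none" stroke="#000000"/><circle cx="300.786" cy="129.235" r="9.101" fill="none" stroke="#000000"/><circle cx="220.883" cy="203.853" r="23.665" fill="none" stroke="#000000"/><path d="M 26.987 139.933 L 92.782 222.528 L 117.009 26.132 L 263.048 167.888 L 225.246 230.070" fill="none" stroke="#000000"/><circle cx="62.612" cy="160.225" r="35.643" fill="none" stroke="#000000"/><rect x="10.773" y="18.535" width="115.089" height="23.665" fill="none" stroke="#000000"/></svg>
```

1 u = 1 mm; y_m = 253.229 − y.

[1] `<polyline>` open polyline, #000000→score S655 F1576: (161.999,222.992) → (25.250,99.252) → (164.103,136.889) → (123.019,139.353)

[2] `<path>` cubic bezier, #000000→score S655 F1576: (79.486,151.189) → (87.111,153.715) → (114.581,145.906) → (151.249,135.321) → (186.469,129.517) → (209.597,136.052)

[3] `<circle>` circle, #000000→score S655 F1576: (309.887,123.994) → (308.149,129.343) → (303.598,132.650) → (297.974,132.650) → (293.423,129.343) → (291.685,123.994) → (293.423,118.645) → (297.974,115.338) → (303.598,115.338) → (308.149,118.645) → (309.887,123.994) (closed)

[4] `<circle>` circle, #000000→score S655 F1576: (244.548,49.376) → (240.028,63.286) → (228.196,71.883) → (213.570,71.883) → (201.738,63.286) → (197.218,49.376) → (201.738,35.466) → (213.570,26.869) → (228.196,26.869) → (240.028,35.466) → (244.548,49.376) (closed)

[5] `<path>` open polyline, #000000→score S655 F1576: (26.987,113.296) → (92.782,30.701) → (117.009,227.097) → (263.048,85.341) → (225.246,23.159)

[6] `<circle>` circle, #000000→score S655 F1576: (98.255,93.004) → (91.448,113.954) → (73.626,126.903) → (51.598,126.903) → (33.776,113.954) → (26.969,93.004) → (33.776,72.054) → (51.598,59.105) → (73.626,59.105) → (91.448,72.054) → (98.255,93.004) (closed)

[7] `<rect>` rectangle, #000000→score S655 F1576: (10.773,234.694) → (125.862,234.694) → (125.862,211.029) → (10.773,211.029) → (10.773,234.694) (closed)

; Generated by LaserGRBL
G21
G90
G0 X161.999 Y222.992
M3 S655
G1 X25.250 Y99.252 F1576
G1 X164.103 Y136.889
G1 X123.019 Y139.353
M5
G0 X79.486 Y151.189
M3 S655
G1 X87.111 Y153.715 F1576
G1 X114.581 Y145.906
G1 X151.249 Y135.321
G1 X186.469 Y129.517
G1 X209.597 Y136.052
M5
G0 X309.887 Y123.994
M3 S655
G1 X308.149 Y129.343 F1576
G1 X303.598 Y132.650
G1 X297.974 Y132.650
G1 X293.423 Y129.343
G1 X291.685 Y123.994
G1 X293.423 Y118.645
G1 X297.974 Y115.338
G1 X303.598 Y115.338
G1 X308.149 Y118.645
G1 X309.887 Y123.994
M5
G0 X244.548 Y49.376
M3 S655
G1 X240.028 Y63.286 F1576
G1 X228.196 Y71.883
G1 X213.570 Y71.883
G1 X201.738 Y63.286
G1 X197.218 Y49.376
G1 X201.738 Y35.466
G1 X213.570 Y26.869
G1 X228.196 Y26.869
G1 X240.028 Y35.466
G1 X244.548 Y49.376
M5
G0 X26.987 Y113.296
M3 S655
G1 X92.782 Y30.701 F1576
G1 X117.009 Y227.097
G1 X263.048 Y85.341
G1 X225.246 Y23.159
M5
G0 X98.255 Y93.004
M3 S655
G1 X91.448 Y113.954 F1576
G1 X73.626 Y126.903
G1 X51.598 Y126.903
G1 X33.776 Y113.954
G1 X26.969 Y93.004
G1 X33.776 Y72.054
G1 X51.598 Y59.105
G1 X73.626 Y59.105
G1 X91.448 Y72.054
G1 X98.255 Y93.004
M5
G0 X10.773 Y234.694
M3 S655
G1 X125.862 Y234.694 F1576
G1 X125.862 Y211.029
G1 X10.773 Y211.029
G1 X10.773 Y234.694
M5
G0 X0.000 Y0.000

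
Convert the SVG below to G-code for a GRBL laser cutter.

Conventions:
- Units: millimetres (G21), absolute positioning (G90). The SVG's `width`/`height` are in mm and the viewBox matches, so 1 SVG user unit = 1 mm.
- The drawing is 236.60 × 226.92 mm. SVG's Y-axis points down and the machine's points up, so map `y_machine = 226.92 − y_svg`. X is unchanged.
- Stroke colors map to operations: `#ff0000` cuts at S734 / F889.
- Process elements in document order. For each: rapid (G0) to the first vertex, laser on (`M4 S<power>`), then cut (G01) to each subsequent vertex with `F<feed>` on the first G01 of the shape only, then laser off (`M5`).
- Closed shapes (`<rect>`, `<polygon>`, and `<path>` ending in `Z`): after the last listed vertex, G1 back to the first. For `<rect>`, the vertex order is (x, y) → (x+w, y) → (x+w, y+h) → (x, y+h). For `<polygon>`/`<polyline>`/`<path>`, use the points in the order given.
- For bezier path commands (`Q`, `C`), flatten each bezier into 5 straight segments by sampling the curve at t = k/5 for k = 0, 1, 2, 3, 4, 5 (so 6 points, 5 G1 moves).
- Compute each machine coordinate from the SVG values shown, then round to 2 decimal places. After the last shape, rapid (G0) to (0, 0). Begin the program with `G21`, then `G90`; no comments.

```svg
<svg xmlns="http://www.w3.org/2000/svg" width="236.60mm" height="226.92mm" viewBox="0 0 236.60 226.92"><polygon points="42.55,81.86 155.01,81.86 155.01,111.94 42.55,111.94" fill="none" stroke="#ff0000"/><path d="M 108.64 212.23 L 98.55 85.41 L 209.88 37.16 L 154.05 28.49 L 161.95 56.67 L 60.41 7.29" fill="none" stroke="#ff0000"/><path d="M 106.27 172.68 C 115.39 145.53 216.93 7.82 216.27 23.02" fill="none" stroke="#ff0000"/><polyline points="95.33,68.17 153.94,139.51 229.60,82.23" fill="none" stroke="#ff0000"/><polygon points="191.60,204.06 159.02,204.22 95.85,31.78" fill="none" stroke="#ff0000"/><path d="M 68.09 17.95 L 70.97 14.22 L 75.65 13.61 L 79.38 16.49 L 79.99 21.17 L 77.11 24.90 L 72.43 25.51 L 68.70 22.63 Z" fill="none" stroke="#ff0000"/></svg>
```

viewBox `0 0 236.60 226.92` with mm width/height → 1 unit = 1 mm. Flip: y_m = 226.92 − y_svg.

**Shape 1** — `<polygon>` rectangle, stroke `#ff0000` → cut (S734, F889). Machine vertices: (42.55,145.06) → (155.01,145.06) → (155.01,114.98) → (42.55,114.98) → (42.55,145.06). Closed: final G1 returns to the first vertex.

**Shape 2** — `<path>` open polyline, stroke `#ff0000` → cut (S734, F889). Machine vertices: (108.64,14.69) → (98.55,141.51) → (209.88,189.76) → (154.05,198.43) → (161.95,170.25) → (60.41,219.63). Open path.

**Shape 3** — `<path>` cubic bezier, stroke `#ff0000` → cut (S734, F889). Control points (SVG): P0=(106.27,172.68), P1=(115.39,145.53), P2=(216.93,7.82), P3=(216.27,23.02); sampled at t=k/5. Machine vertices: (106.27,54.24) → (121.28,81.69) → (149.12,123.03) → (180.46,165.61) → (205.96,196.78) → (216.27,203.90). Open path.

**Shape 4** — `<polyline>` open polyline, stroke `#ff0000` → cut (S734, F889). Machine vertices: (95.33,158.75) → (153.94,87.41) → (229.60,144.69). Open path.

**Shape 5** — `<polygon>` closed polygon, stroke `#ff0000` → cut (S734, F889). Machine vertices: (191.60,22.86) → (159.02,22.70) → (95.85,195.14) → (191.60,22.86). Closed: final G1 returns to the first vertex.

**Shape 6** — `<path>` regular polygon, stroke `#ff0000` → cut (S734, F889). Machine vertices: (68.09,208.97) → (70.97,212.70) → (75.65,213.31) → (79.38,210.43) → (79.99,205.75) → (77.11,202.02) → (72.43,201.41) → (68.70,204.29) → (68.09,208.97). Closed: final G1 returns to the first vertex.

G21
G90
G0 X42.55 Y145.06
M4 S734
G01 X155.01 Y145.06 F889
G01 X155.01 Y114.98
G01 X42.55 Y114.98
G01 X42.55 Y145.06
M5
G0 X108.64 Y14.69
M4 S734
G01 X98.55 Y141.51 F889
G01 X209.88 Y189.76
G01 X154.05 Y198.43
G01 X161.95 Y170.25
G01 X60.41 Y219.63
M5
G0 X106.27 Y54.24
M4 S734
G01 X121.28 Y81.69 F889
G01 X149.12 Y123.03
G01 X180.46 Y165.61
G01 X205.96 Y196.78
G01 X216.27 Y203.90
M5
G0 X95.33 Y158.75
M4 S734
G01 X153.94 Y87.41 F889
G01 X229.60 Y144.69
M5
G0 X191.60 Y22.86
M4 S734
G01 X159.02 Y22.70 F889
G01 X95.85 Y195.14
G01 X191.60 Y22.86
M5
G0 X68.09 Y208.97
M4 S734
G01 X70.97 Y212.70 F889
G01 X75.65 Y213.31
G01 X79.38 Y210.43
G01 X79.99 Y205.75
G01 X77.11 Y202.02
G01 X72.43 Y201.41
G01 X68.70 Y204.29
G01 X68.09 Y208.97
M5
G0 X0.00 Y0.00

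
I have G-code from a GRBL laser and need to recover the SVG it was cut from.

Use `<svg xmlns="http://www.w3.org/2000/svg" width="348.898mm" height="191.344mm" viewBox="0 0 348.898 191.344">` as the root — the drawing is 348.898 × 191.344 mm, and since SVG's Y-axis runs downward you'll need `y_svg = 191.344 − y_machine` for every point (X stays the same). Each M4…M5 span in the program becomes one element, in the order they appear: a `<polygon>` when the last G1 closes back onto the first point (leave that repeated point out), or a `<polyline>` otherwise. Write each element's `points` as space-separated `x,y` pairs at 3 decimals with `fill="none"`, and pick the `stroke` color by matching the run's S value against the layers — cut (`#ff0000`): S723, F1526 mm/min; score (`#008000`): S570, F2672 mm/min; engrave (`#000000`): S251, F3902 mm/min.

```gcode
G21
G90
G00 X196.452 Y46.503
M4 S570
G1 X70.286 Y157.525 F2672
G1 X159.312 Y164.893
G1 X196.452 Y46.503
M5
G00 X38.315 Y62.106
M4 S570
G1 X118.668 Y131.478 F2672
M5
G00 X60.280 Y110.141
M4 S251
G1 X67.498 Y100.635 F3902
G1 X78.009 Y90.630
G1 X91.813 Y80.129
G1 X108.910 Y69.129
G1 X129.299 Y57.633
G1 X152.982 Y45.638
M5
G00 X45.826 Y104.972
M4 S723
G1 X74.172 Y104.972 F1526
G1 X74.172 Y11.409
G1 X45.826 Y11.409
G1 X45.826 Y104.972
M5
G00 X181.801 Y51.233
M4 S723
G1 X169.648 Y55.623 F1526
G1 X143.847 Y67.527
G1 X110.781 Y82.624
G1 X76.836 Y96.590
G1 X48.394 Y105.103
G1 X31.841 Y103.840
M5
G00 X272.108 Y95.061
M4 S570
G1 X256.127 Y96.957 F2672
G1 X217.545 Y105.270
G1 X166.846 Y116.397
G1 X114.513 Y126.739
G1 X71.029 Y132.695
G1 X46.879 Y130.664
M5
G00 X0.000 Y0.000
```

Each laser-on run becomes one SVG element. Flip Y back into SVG space with y_svg = 191.344 − y_machine.

Run 1: the run's S570 means `#008000` (score). The run returns to its start, so emit a `<polygon>` with points (Y-flipped): 196.452,144.841 70.286,33.819 159.312,26.451.

Run 2: S570 ⇒ score layer `#008000`. The run is open, so emit a `<polyline>` with points (Y-flipped): 38.315,129.238 118.668,59.866.

Run 3: S251 ⇒ engrave layer `#000000`. The run is open, so emit a `<polyline>` with points (Y-flipped): 60.280,81.203 67.498,90.709 78.009,100.714 91.813,111.215 108.910,122.215 129.299,133.711 152.982,145.706.

Run 4: S723 ⇒ cut layer `#ff0000`. The run returns to its start, so emit a `<polygon>` with points (Y-flipped): 45.826,86.372 74.172,86.372 74.172,179.935 45.826,179.935.

Run 5: S723 ⇒ cut layer `#ff0000`. The run is open, so emit a `<polyline>` with points (Y-flipped): 181.801,140.111 169.648,135.721 143.847,123.817 110.781,108.720 76.836,94.754 48.394,86.241 31.841,87.504.

Run 6: power S570 maps to stroke `#008000` (score). The run is open, so emit a `<polyline>` with points (Y-flipped): 272.108,96.283 256.127,94.387 217.545,86.074 166.846,74.947 114.513,64.605 71.029,58.649 46.879,60.680.

<svg xmlns="http://www.w3.org/2000/svg" width="348.898mm" height="191.344mm" viewBox="0 0 348.898 191.344">
  <polygon points="196.452,144.841 70.286,33.819 159.312,26.451" fill="none" stroke="#008000"/>
  <polyline points="38.315,129.238 118.668,59.866" fill="none" stroke="#008000"/>
  <polyline points="60.280,81.203 67.498,90.709 78.009,100.714 91.813,111.215 108.910,122.215 129.299,133.711 152.982,145.706" fill="none" stroke="#000000"/>
  <polygon points="45.826,86.372 74.172,86.372 74.172,179.935 45.826,179.935" fill="none" stroke="#ff0000"/>
  <polyline points="181.801,140.111 169.648,135.721 143.847,123.817 110.781,108.720 76.836,94.754 48.394,86.241 31.841,87.504" fill="none" stroke="#ff0000"/>
  <polyline points="272.108,96.283 256.127,94.387 217.545,86.074 166.846,74.947 114.513,64.605 71.029,58.649 46.879,60.680" fill="none" stroke="#008000"/>
</svg>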